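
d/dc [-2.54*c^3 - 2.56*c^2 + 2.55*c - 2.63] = -7.62*c^2 - 5.12*c + 2.55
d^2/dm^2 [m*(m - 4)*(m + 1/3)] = 6*m - 22/3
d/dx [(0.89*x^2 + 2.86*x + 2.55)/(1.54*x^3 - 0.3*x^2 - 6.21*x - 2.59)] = (-1.3706*x^4 - 8.8088*x^3 - 16.4499*x^2 - 3.0802*x + 8.4281)/(2.3716*x^6 - 0.924*x^5 - 19.0368*x^4 - 4.2512*x^3 + 40.1181*x^2 + 32.1678*x + 6.7081)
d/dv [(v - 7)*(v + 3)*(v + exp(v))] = (v - 7)*(v + 3)*(exp(v) + 1) + (v - 7)*(v + exp(v)) + (v + 3)*(v + exp(v))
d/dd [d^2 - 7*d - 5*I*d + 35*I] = 2*d - 7 - 5*I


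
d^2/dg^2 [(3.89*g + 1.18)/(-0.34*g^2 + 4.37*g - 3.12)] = (-(0.68*g - 4.37)*(1.36*g - 8.74)*(3.89*g + 1.18) + (7.9356*g - 33.1962)*(0.34*g^2 - 4.37*g + 3.12))/(0.34*g^2 - 4.37*g + 3.12)^3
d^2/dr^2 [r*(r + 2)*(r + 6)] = 6*r + 16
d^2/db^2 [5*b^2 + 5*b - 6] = 10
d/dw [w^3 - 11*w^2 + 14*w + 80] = 3*w^2 - 22*w + 14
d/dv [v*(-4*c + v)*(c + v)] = -4*c^2 - 6*c*v + 3*v^2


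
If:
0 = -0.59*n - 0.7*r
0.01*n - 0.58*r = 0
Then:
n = 0.00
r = 0.00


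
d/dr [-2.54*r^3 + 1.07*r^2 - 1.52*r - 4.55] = -7.62*r^2 + 2.14*r - 1.52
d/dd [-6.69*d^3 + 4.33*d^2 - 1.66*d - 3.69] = -20.07*d^2 + 8.66*d - 1.66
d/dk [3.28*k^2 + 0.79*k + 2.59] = 6.56*k + 0.79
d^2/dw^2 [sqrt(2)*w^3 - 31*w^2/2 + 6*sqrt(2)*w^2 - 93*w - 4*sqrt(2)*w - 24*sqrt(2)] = 6*sqrt(2)*w - 31 + 12*sqrt(2)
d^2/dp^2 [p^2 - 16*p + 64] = 2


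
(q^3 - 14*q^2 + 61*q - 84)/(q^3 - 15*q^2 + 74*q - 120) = (q^2 - 10*q + 21)/(q^2 - 11*q + 30)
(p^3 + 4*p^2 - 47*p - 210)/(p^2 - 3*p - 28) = (p^2 + 11*p + 30)/(p + 4)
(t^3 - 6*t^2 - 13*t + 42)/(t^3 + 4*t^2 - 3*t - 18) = (t - 7)/(t + 3)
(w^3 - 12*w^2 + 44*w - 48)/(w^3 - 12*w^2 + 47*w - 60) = (w^2 - 8*w + 12)/(w^2 - 8*w + 15)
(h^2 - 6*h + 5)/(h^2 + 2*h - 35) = (h - 1)/(h + 7)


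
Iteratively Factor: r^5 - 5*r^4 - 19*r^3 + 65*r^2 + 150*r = (r + 2)*(r^4 - 7*r^3 - 5*r^2 + 75*r) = (r - 5)*(r + 2)*(r^3 - 2*r^2 - 15*r) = (r - 5)*(r + 2)*(r + 3)*(r^2 - 5*r) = r*(r - 5)*(r + 2)*(r + 3)*(r - 5)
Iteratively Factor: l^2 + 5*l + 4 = (l + 1)*(l + 4)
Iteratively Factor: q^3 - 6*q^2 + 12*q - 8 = (q - 2)*(q^2 - 4*q + 4) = (q - 2)^2*(q - 2)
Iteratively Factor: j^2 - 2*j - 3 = (j - 3)*(j + 1)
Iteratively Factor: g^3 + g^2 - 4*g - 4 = (g + 1)*(g^2 - 4) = (g + 1)*(g + 2)*(g - 2)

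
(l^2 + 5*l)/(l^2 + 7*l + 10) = l/(l + 2)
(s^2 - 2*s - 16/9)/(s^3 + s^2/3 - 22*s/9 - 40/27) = 3*(3*s - 8)/(9*s^2 - 3*s - 20)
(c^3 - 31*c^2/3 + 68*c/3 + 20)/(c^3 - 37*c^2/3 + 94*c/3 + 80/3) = (c - 6)/(c - 8)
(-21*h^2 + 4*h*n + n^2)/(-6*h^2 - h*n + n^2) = (7*h + n)/(2*h + n)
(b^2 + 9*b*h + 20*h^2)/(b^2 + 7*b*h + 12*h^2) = (b + 5*h)/(b + 3*h)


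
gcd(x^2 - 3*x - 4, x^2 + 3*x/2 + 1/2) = x + 1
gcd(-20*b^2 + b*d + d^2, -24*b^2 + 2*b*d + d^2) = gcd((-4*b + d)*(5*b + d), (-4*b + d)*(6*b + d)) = 4*b - d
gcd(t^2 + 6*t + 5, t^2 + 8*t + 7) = t + 1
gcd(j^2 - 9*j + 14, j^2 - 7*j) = j - 7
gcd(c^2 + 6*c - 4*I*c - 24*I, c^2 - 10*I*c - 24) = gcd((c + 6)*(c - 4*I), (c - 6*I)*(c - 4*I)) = c - 4*I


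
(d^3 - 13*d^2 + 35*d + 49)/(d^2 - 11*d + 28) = (d^2 - 6*d - 7)/(d - 4)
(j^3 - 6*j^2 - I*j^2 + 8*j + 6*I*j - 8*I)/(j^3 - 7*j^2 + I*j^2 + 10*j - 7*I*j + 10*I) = (j^2 - j*(4 + I) + 4*I)/(j^2 + j*(-5 + I) - 5*I)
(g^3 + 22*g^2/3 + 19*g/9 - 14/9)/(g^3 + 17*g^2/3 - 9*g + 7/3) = (g + 2/3)/(g - 1)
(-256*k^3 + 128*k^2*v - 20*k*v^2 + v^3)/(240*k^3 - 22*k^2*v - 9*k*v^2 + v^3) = (32*k^2 - 12*k*v + v^2)/(-30*k^2 - k*v + v^2)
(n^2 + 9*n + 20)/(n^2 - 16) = (n + 5)/(n - 4)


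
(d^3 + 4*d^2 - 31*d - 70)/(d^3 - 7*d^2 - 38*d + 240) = (d^2 + 9*d + 14)/(d^2 - 2*d - 48)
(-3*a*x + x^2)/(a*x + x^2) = (-3*a + x)/(a + x)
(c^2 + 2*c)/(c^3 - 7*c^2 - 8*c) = (c + 2)/(c^2 - 7*c - 8)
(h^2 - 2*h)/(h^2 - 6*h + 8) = h/(h - 4)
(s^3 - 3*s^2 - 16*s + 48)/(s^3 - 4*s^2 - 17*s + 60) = (s - 4)/(s - 5)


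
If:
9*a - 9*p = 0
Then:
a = p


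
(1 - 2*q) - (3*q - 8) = 9 - 5*q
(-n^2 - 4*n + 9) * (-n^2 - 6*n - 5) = n^4 + 10*n^3 + 20*n^2 - 34*n - 45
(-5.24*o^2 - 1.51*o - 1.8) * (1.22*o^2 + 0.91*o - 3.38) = -6.3928*o^4 - 6.6106*o^3 + 14.1411*o^2 + 3.4658*o + 6.084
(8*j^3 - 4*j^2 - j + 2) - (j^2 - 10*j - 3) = 8*j^3 - 5*j^2 + 9*j + 5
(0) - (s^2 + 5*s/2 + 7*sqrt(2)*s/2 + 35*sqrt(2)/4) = -s^2 - 7*sqrt(2)*s/2 - 5*s/2 - 35*sqrt(2)/4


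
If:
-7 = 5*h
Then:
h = -7/5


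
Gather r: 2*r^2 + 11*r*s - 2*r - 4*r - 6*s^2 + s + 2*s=2*r^2 + r*(11*s - 6) - 6*s^2 + 3*s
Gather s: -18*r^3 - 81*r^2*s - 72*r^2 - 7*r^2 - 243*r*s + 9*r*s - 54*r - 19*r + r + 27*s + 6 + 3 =-18*r^3 - 79*r^2 - 72*r + s*(-81*r^2 - 234*r + 27) + 9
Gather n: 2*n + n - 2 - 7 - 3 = 3*n - 12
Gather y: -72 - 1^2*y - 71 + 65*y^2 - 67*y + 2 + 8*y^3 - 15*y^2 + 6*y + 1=8*y^3 + 50*y^2 - 62*y - 140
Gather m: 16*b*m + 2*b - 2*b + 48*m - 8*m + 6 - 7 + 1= m*(16*b + 40)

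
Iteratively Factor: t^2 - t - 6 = (t + 2)*(t - 3)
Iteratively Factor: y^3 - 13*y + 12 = (y + 4)*(y^2 - 4*y + 3) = (y - 3)*(y + 4)*(y - 1)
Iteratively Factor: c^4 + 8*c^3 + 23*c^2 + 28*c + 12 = (c + 1)*(c^3 + 7*c^2 + 16*c + 12) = (c + 1)*(c + 2)*(c^2 + 5*c + 6) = (c + 1)*(c + 2)^2*(c + 3)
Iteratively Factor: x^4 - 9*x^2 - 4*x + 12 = (x + 2)*(x^3 - 2*x^2 - 5*x + 6) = (x - 1)*(x + 2)*(x^2 - x - 6) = (x - 3)*(x - 1)*(x + 2)*(x + 2)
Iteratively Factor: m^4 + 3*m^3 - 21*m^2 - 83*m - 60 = (m + 3)*(m^3 - 21*m - 20) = (m - 5)*(m + 3)*(m^2 + 5*m + 4) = (m - 5)*(m + 3)*(m + 4)*(m + 1)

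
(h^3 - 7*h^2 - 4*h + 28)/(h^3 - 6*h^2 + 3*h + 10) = (h^2 - 5*h - 14)/(h^2 - 4*h - 5)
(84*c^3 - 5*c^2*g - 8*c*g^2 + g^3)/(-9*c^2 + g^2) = (-28*c^2 + 11*c*g - g^2)/(3*c - g)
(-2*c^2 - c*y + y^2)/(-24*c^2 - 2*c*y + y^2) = (2*c^2 + c*y - y^2)/(24*c^2 + 2*c*y - y^2)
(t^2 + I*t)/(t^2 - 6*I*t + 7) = t/(t - 7*I)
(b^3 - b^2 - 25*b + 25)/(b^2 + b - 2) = (b^2 - 25)/(b + 2)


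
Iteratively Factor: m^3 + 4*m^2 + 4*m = (m + 2)*(m^2 + 2*m) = m*(m + 2)*(m + 2)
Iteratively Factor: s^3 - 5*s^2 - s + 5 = (s - 1)*(s^2 - 4*s - 5) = (s - 5)*(s - 1)*(s + 1)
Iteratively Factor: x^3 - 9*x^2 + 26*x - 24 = (x - 3)*(x^2 - 6*x + 8) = (x - 3)*(x - 2)*(x - 4)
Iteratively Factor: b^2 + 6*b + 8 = (b + 2)*(b + 4)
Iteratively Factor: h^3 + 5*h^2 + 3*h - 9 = (h - 1)*(h^2 + 6*h + 9) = (h - 1)*(h + 3)*(h + 3)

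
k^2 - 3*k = k*(k - 3)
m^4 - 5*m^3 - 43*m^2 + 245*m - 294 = (m - 7)*(m - 3)*(m - 2)*(m + 7)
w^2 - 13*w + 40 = (w - 8)*(w - 5)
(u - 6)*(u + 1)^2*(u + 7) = u^4 + 3*u^3 - 39*u^2 - 83*u - 42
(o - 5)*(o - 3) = o^2 - 8*o + 15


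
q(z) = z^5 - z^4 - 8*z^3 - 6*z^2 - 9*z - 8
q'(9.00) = 27828.00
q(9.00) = 46081.00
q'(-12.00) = 107271.00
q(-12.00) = -256508.00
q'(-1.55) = -4.30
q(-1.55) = 6.61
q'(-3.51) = 669.34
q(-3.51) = -388.93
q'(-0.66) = -9.44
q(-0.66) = -2.69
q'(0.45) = -19.42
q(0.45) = -14.02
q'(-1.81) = 11.48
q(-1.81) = 5.91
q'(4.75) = 1509.14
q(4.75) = 865.50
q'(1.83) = -79.77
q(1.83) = -84.28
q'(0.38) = -17.14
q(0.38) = -12.74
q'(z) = 5*z^4 - 4*z^3 - 24*z^2 - 12*z - 9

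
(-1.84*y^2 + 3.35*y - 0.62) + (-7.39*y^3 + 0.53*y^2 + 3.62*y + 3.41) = -7.39*y^3 - 1.31*y^2 + 6.97*y + 2.79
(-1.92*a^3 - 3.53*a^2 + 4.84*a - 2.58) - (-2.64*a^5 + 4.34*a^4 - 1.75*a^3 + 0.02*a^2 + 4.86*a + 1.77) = 2.64*a^5 - 4.34*a^4 - 0.17*a^3 - 3.55*a^2 - 0.0200000000000005*a - 4.35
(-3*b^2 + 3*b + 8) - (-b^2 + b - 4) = -2*b^2 + 2*b + 12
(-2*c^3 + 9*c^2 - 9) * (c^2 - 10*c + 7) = -2*c^5 + 29*c^4 - 104*c^3 + 54*c^2 + 90*c - 63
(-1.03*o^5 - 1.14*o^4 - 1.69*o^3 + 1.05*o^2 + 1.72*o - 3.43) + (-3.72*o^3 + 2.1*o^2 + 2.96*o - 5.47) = -1.03*o^5 - 1.14*o^4 - 5.41*o^3 + 3.15*o^2 + 4.68*o - 8.9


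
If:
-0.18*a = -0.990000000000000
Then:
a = 5.50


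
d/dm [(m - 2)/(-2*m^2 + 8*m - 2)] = (-m^2 + 4*m + 2*(m - 2)^2 - 1)/(2*(m^2 - 4*m + 1)^2)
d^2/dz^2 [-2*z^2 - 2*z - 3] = -4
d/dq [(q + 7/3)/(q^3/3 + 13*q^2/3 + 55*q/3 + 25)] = 2*(-3*q^2 - 15*q - 16)/(q^5 + 21*q^4 + 174*q^3 + 710*q^2 + 1425*q + 1125)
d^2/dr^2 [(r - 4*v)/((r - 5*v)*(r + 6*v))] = 2*(r^3 - 12*r^2*v + 78*r*v^2 - 94*v^3)/(r^6 + 3*r^5*v - 87*r^4*v^2 - 179*r^3*v^3 + 2610*r^2*v^4 + 2700*r*v^5 - 27000*v^6)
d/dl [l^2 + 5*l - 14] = 2*l + 5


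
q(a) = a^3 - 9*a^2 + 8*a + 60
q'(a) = 3*a^2 - 18*a + 8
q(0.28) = 61.56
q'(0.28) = 3.20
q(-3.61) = -133.21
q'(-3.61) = 112.08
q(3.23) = 25.64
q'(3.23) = -18.84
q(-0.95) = 43.42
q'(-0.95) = 27.81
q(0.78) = 61.24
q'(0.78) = -4.21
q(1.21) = 58.27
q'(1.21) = -9.39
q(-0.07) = 59.40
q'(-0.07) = 9.27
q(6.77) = 11.95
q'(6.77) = 23.64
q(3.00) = 30.00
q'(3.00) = -19.00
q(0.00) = 60.00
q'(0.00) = 8.00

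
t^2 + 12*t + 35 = (t + 5)*(t + 7)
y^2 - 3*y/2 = y*(y - 3/2)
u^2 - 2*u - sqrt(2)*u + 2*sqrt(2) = (u - 2)*(u - sqrt(2))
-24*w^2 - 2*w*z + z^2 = (-6*w + z)*(4*w + z)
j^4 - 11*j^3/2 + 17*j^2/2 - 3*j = j*(j - 3)*(j - 2)*(j - 1/2)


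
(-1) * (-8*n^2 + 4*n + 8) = 8*n^2 - 4*n - 8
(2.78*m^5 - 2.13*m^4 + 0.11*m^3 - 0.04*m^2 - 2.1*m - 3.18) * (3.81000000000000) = 10.5918*m^5 - 8.1153*m^4 + 0.4191*m^3 - 0.1524*m^2 - 8.001*m - 12.1158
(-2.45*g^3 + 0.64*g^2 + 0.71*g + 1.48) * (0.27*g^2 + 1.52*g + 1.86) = -0.6615*g^5 - 3.5512*g^4 - 3.3925*g^3 + 2.6692*g^2 + 3.5702*g + 2.7528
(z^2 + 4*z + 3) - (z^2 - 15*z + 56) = 19*z - 53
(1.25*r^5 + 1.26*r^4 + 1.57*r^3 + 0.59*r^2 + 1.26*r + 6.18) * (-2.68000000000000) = -3.35*r^5 - 3.3768*r^4 - 4.2076*r^3 - 1.5812*r^2 - 3.3768*r - 16.5624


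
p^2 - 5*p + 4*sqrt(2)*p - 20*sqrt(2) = (p - 5)*(p + 4*sqrt(2))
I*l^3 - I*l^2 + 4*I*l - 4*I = (l - 2*I)*(l + 2*I)*(I*l - I)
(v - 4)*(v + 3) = v^2 - v - 12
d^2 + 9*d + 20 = (d + 4)*(d + 5)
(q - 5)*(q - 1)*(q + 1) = q^3 - 5*q^2 - q + 5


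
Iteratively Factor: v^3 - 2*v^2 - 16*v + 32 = (v - 2)*(v^2 - 16) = (v - 4)*(v - 2)*(v + 4)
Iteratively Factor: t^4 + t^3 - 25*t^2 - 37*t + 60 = (t - 1)*(t^3 + 2*t^2 - 23*t - 60) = (t - 1)*(t + 3)*(t^2 - t - 20) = (t - 5)*(t - 1)*(t + 3)*(t + 4)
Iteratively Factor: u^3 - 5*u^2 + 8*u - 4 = (u - 2)*(u^2 - 3*u + 2) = (u - 2)^2*(u - 1)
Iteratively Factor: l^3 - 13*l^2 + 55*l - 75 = (l - 5)*(l^2 - 8*l + 15) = (l - 5)*(l - 3)*(l - 5)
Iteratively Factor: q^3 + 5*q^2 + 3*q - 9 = (q - 1)*(q^2 + 6*q + 9) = (q - 1)*(q + 3)*(q + 3)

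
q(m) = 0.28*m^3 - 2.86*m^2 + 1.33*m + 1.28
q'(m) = 0.84*m^2 - 5.72*m + 1.33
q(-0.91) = -2.51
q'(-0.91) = 7.23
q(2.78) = -11.11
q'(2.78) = -8.08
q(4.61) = -25.94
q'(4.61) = -7.19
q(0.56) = 1.18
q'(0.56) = -1.61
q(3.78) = -19.43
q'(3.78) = -8.29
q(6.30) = -33.84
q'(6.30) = -1.37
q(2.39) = -8.06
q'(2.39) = -7.54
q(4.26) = -23.31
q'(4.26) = -7.79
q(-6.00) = -170.14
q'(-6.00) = 65.89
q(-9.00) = -446.47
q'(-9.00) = 120.85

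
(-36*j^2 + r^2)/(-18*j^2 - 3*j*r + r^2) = (6*j + r)/(3*j + r)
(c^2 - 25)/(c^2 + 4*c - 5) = (c - 5)/(c - 1)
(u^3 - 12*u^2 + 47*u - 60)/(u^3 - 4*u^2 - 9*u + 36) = (u - 5)/(u + 3)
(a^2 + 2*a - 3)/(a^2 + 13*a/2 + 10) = 2*(a^2 + 2*a - 3)/(2*a^2 + 13*a + 20)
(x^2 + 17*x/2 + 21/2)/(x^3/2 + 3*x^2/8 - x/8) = 4*(2*x^2 + 17*x + 21)/(x*(4*x^2 + 3*x - 1))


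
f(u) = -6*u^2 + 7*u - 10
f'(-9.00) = 115.00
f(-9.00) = -559.00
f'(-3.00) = 43.00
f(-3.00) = -85.00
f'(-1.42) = 24.04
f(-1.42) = -32.04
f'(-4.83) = 64.96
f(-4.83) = -183.78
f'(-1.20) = 21.40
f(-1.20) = -27.04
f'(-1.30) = 22.60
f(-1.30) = -29.24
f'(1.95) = -16.40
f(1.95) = -19.16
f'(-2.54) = 37.48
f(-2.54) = -66.49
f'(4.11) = -42.32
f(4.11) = -82.58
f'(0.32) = 3.16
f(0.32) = -8.37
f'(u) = 7 - 12*u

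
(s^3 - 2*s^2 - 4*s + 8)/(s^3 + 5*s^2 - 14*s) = (s^2 - 4)/(s*(s + 7))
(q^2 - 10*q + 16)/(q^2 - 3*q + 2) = (q - 8)/(q - 1)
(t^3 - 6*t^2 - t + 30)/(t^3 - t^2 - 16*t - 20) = (t - 3)/(t + 2)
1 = 1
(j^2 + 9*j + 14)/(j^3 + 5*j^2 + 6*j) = (j + 7)/(j*(j + 3))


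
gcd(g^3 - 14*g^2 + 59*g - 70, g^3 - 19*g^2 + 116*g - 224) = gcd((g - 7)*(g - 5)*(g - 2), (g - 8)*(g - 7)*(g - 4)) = g - 7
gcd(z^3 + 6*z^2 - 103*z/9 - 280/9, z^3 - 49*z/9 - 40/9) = z^2 - z - 40/9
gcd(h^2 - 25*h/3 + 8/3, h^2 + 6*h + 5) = 1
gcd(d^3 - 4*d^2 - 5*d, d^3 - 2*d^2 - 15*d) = d^2 - 5*d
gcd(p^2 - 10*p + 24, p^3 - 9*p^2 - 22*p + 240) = p - 6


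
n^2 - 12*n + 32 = (n - 8)*(n - 4)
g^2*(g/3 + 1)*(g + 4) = g^4/3 + 7*g^3/3 + 4*g^2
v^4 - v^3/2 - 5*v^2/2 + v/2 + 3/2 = (v - 3/2)*(v - 1)*(v + 1)^2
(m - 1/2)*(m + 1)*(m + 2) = m^3 + 5*m^2/2 + m/2 - 1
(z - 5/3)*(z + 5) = z^2 + 10*z/3 - 25/3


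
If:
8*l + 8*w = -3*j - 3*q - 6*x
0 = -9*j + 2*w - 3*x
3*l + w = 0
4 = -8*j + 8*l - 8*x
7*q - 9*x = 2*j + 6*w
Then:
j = 38/17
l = -45/34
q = -20/17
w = 135/34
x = -69/17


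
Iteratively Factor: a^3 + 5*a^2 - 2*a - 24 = (a - 2)*(a^2 + 7*a + 12) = (a - 2)*(a + 4)*(a + 3)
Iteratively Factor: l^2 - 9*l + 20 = (l - 4)*(l - 5)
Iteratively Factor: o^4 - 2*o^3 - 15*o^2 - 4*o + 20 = (o - 1)*(o^3 - o^2 - 16*o - 20) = (o - 1)*(o + 2)*(o^2 - 3*o - 10) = (o - 5)*(o - 1)*(o + 2)*(o + 2)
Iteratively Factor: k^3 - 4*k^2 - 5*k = (k - 5)*(k^2 + k) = k*(k - 5)*(k + 1)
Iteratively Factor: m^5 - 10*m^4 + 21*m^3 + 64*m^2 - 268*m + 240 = (m - 4)*(m^4 - 6*m^3 - 3*m^2 + 52*m - 60) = (m - 5)*(m - 4)*(m^3 - m^2 - 8*m + 12) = (m - 5)*(m - 4)*(m - 2)*(m^2 + m - 6) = (m - 5)*(m - 4)*(m - 2)*(m + 3)*(m - 2)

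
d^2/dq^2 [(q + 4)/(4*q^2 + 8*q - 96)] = (4*(q + 1)^2*(q + 4) - 3*(q + 2)*(q^2 + 2*q - 24))/(2*(q^2 + 2*q - 24)^3)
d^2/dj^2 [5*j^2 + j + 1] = 10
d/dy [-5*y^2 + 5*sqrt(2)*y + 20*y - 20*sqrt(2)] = -10*y + 5*sqrt(2) + 20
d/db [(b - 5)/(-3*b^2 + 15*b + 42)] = (-b^2 + 5*b + (b - 5)*(2*b - 5) + 14)/(3*(-b^2 + 5*b + 14)^2)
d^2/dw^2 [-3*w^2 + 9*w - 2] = -6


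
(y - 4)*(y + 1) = y^2 - 3*y - 4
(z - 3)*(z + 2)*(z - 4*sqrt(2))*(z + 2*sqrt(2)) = z^4 - 2*sqrt(2)*z^3 - z^3 - 22*z^2 + 2*sqrt(2)*z^2 + 16*z + 12*sqrt(2)*z + 96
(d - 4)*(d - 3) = d^2 - 7*d + 12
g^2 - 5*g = g*(g - 5)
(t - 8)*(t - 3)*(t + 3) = t^3 - 8*t^2 - 9*t + 72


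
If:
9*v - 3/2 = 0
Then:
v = 1/6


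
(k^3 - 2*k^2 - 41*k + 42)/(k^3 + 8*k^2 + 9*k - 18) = (k - 7)/(k + 3)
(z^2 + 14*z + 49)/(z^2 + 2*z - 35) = (z + 7)/(z - 5)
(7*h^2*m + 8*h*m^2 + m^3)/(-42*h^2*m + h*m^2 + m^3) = (-h - m)/(6*h - m)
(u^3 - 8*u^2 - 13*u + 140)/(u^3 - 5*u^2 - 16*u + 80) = (u - 7)/(u - 4)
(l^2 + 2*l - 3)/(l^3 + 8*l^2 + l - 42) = (l - 1)/(l^2 + 5*l - 14)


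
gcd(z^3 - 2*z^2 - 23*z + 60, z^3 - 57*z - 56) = 1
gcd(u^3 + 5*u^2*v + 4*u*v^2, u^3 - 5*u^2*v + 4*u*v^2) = u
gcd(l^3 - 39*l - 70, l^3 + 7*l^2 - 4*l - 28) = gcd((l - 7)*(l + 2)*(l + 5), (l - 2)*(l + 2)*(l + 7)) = l + 2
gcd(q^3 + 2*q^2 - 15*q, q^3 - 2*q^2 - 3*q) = q^2 - 3*q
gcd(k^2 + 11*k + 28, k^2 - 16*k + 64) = 1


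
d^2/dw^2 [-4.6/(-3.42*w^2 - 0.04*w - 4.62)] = (-107.60688*w^2 - 1.25856*w + 4.6*(6.84*w + 0.04)*(13.68*w + 0.08) - 145.36368)/(3.42*w^2 + 0.04*w + 4.62)^3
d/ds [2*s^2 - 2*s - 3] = 4*s - 2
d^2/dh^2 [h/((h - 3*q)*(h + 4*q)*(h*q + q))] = 2*(h*(h + 1)^2*(h - 3*q)^2 + h*(h + 1)^2*(h - 3*q)*(h + 4*q) + h*(h + 1)^2*(h + 4*q)^2 + h*(h + 1)*(h - 3*q)^2*(h + 4*q) + h*(h + 1)*(h - 3*q)*(h + 4*q)^2 + h*(h - 3*q)^2*(h + 4*q)^2 - (h + 1)^2*(h - 3*q)^2*(h + 4*q) - (h + 1)^2*(h - 3*q)*(h + 4*q)^2 - (h + 1)*(h - 3*q)^2*(h + 4*q)^2)/(q*(h + 1)^3*(h - 3*q)^3*(h + 4*q)^3)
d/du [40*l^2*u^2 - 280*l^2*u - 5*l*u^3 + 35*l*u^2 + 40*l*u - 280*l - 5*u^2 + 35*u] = 80*l^2*u - 280*l^2 - 15*l*u^2 + 70*l*u + 40*l - 10*u + 35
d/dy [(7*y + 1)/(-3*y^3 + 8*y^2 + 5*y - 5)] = (42*y^3 - 47*y^2 - 16*y - 40)/(9*y^6 - 48*y^5 + 34*y^4 + 110*y^3 - 55*y^2 - 50*y + 25)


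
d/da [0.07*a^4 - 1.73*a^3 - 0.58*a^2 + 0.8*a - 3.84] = 0.28*a^3 - 5.19*a^2 - 1.16*a + 0.8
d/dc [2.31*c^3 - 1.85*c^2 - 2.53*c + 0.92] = 6.93*c^2 - 3.7*c - 2.53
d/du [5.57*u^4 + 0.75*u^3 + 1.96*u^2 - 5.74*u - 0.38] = 22.28*u^3 + 2.25*u^2 + 3.92*u - 5.74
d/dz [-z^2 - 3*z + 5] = -2*z - 3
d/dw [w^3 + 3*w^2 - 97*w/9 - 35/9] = 3*w^2 + 6*w - 97/9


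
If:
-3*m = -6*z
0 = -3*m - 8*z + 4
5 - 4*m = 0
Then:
No Solution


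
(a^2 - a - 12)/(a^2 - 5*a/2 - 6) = 2*(a + 3)/(2*a + 3)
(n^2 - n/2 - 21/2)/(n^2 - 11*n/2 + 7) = (n + 3)/(n - 2)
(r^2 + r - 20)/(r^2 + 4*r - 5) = (r - 4)/(r - 1)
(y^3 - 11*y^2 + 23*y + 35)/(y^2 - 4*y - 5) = y - 7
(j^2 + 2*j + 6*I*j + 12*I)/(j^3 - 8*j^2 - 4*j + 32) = (j + 6*I)/(j^2 - 10*j + 16)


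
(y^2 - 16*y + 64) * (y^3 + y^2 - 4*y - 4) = y^5 - 15*y^4 + 44*y^3 + 124*y^2 - 192*y - 256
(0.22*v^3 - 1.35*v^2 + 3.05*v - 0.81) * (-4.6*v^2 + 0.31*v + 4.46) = -1.012*v^5 + 6.2782*v^4 - 13.4673*v^3 - 1.3495*v^2 + 13.3519*v - 3.6126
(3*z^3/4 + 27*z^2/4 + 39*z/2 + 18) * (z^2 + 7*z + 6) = 3*z^5/4 + 12*z^4 + 285*z^3/4 + 195*z^2 + 243*z + 108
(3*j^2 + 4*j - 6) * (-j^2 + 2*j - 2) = -3*j^4 + 2*j^3 + 8*j^2 - 20*j + 12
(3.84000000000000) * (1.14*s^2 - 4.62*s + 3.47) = 4.3776*s^2 - 17.7408*s + 13.3248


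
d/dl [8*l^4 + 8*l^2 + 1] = 32*l^3 + 16*l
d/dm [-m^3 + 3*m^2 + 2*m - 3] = -3*m^2 + 6*m + 2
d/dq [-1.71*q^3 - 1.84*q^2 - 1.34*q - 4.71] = -5.13*q^2 - 3.68*q - 1.34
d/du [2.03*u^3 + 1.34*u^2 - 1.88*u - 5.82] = 6.09*u^2 + 2.68*u - 1.88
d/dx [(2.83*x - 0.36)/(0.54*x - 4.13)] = (47.468155 - 6.20649*x)/(0.54*x - 4.13)^3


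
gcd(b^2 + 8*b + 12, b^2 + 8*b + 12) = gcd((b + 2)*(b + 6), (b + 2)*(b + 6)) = b^2 + 8*b + 12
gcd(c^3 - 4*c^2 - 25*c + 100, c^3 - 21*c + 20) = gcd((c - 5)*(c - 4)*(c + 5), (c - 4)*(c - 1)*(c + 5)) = c^2 + c - 20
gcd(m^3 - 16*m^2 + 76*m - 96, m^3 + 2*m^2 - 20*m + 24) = m - 2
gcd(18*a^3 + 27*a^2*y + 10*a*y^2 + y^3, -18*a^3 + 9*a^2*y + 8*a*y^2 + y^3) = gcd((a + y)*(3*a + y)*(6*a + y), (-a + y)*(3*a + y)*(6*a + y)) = 18*a^2 + 9*a*y + y^2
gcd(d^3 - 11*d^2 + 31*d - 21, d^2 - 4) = 1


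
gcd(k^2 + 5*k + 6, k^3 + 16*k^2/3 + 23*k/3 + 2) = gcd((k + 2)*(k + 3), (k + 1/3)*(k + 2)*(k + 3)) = k^2 + 5*k + 6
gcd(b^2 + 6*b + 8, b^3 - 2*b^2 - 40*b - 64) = b^2 + 6*b + 8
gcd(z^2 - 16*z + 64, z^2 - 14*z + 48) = z - 8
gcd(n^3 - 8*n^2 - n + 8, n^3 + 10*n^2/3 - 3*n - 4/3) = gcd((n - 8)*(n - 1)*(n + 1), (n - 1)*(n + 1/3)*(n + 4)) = n - 1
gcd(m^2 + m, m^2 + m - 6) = 1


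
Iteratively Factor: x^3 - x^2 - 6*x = (x)*(x^2 - x - 6) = x*(x - 3)*(x + 2)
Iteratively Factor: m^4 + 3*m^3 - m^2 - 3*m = (m + 3)*(m^3 - m) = m*(m + 3)*(m^2 - 1) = m*(m - 1)*(m + 3)*(m + 1)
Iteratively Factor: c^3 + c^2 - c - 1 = (c + 1)*(c^2 - 1) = (c - 1)*(c + 1)*(c + 1)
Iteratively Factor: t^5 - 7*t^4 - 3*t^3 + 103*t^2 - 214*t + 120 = (t - 5)*(t^4 - 2*t^3 - 13*t^2 + 38*t - 24) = (t - 5)*(t - 3)*(t^3 + t^2 - 10*t + 8) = (t - 5)*(t - 3)*(t - 1)*(t^2 + 2*t - 8) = (t - 5)*(t - 3)*(t - 2)*(t - 1)*(t + 4)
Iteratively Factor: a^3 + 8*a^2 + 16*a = (a + 4)*(a^2 + 4*a) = (a + 4)^2*(a)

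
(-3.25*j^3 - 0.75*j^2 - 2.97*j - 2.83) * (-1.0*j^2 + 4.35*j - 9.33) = 3.25*j^5 - 13.3875*j^4 + 30.03*j^3 - 3.092*j^2 + 15.3996*j + 26.4039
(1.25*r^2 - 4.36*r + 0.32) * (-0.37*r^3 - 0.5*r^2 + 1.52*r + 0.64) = -0.4625*r^5 + 0.9882*r^4 + 3.9616*r^3 - 5.9872*r^2 - 2.304*r + 0.2048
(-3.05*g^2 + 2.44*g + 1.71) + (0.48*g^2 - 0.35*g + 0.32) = -2.57*g^2 + 2.09*g + 2.03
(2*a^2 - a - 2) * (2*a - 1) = 4*a^3 - 4*a^2 - 3*a + 2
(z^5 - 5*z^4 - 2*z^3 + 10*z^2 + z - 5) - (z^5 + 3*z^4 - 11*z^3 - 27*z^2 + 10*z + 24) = -8*z^4 + 9*z^3 + 37*z^2 - 9*z - 29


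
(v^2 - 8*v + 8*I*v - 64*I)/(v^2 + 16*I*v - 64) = (v - 8)/(v + 8*I)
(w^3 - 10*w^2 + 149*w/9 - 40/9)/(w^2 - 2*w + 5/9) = w - 8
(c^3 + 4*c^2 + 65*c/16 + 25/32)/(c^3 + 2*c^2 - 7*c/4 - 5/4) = (16*c^2 + 24*c + 5)/(8*(2*c^2 - c - 1))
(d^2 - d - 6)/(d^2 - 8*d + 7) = (d^2 - d - 6)/(d^2 - 8*d + 7)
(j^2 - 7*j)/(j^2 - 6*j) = (j - 7)/(j - 6)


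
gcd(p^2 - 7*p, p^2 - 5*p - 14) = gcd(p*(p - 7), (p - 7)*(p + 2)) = p - 7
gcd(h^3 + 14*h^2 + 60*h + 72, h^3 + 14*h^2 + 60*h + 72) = h^3 + 14*h^2 + 60*h + 72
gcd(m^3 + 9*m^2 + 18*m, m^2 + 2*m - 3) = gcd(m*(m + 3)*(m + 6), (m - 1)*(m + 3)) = m + 3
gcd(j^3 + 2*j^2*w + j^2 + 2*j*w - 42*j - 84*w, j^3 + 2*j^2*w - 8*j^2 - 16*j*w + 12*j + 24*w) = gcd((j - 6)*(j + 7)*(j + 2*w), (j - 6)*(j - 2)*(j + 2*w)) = j^2 + 2*j*w - 6*j - 12*w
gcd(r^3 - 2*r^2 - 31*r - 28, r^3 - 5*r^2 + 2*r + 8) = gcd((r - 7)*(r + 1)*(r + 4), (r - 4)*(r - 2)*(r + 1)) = r + 1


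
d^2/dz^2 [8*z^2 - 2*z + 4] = 16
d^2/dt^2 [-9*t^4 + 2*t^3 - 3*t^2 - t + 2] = -108*t^2 + 12*t - 6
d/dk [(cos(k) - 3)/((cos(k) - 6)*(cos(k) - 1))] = (cos(k)^2 - 6*cos(k) + 15)*sin(k)/((cos(k) - 6)^2*(cos(k) - 1)^2)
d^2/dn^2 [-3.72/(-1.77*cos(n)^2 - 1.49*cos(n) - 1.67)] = (-46.617552*(1 - cos(n)^2)^2 - 29.432268*cos(n)^3 + 12.416244*cos(n)^2 + 68.121012*cos(n) + 41.1432)/(1.77*cos(n)^2 + 1.49*cos(n) + 1.67)^3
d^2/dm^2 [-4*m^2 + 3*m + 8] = -8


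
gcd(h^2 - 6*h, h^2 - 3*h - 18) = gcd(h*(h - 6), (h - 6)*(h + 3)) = h - 6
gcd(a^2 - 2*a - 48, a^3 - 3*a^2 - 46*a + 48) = a^2 - 2*a - 48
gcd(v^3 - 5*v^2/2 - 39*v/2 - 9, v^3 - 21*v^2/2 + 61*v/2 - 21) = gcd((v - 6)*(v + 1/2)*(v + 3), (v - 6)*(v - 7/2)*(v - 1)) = v - 6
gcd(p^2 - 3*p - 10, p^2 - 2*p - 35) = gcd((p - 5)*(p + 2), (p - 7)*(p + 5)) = 1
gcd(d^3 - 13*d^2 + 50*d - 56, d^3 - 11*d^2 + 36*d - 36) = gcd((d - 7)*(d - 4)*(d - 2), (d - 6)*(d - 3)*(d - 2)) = d - 2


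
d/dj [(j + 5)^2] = 2*j + 10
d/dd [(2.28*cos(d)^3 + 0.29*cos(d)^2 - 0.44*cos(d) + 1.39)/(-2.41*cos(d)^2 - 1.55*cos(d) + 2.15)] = (5.4948*cos(d)^4 + 7.068*cos(d)^3 - 13.1961*cos(d)^2 - 7.9468*cos(d) - 1.2085)*sin(d)/(5.8081*cos(d)^4 + 7.471*cos(d)^3 - 7.9605*cos(d)^2 - 6.665*cos(d) + 4.6225)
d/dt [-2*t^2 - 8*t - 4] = -4*t - 8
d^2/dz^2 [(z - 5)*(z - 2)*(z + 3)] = 6*z - 8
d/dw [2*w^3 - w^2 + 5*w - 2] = 6*w^2 - 2*w + 5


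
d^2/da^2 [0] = 0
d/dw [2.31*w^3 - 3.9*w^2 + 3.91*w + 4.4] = 6.93*w^2 - 7.8*w + 3.91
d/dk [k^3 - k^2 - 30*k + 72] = 3*k^2 - 2*k - 30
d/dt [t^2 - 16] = 2*t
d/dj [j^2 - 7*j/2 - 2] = 2*j - 7/2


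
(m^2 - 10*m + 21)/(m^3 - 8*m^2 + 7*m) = (m - 3)/(m*(m - 1))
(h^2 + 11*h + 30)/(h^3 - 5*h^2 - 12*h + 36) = (h^2 + 11*h + 30)/(h^3 - 5*h^2 - 12*h + 36)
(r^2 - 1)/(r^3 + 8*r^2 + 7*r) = (r - 1)/(r*(r + 7))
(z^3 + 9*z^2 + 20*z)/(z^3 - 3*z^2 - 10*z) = (z^2 + 9*z + 20)/(z^2 - 3*z - 10)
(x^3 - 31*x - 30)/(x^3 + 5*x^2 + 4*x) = (x^2 - x - 30)/(x*(x + 4))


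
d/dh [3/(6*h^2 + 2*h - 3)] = 6*(-6*h - 1)/(6*h^2 + 2*h - 3)^2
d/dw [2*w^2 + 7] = 4*w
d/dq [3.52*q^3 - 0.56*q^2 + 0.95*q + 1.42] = 10.56*q^2 - 1.12*q + 0.95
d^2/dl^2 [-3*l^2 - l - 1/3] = -6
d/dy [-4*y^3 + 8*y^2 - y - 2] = -12*y^2 + 16*y - 1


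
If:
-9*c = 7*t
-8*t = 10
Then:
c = 35/36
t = -5/4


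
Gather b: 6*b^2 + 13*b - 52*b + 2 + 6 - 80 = 6*b^2 - 39*b - 72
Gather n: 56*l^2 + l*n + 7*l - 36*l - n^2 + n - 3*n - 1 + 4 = 56*l^2 - 29*l - n^2 + n*(l - 2) + 3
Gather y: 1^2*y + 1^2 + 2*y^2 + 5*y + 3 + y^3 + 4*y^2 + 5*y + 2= y^3 + 6*y^2 + 11*y + 6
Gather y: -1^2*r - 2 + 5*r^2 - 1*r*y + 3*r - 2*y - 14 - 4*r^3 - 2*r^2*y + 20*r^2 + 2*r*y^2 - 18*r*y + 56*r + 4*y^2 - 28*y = -4*r^3 + 25*r^2 + 58*r + y^2*(2*r + 4) + y*(-2*r^2 - 19*r - 30) - 16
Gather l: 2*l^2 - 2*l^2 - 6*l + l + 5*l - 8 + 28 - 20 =0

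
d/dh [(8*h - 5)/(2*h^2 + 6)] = (4*h^2 - h*(8*h - 5) + 12)/(h^2 + 3)^2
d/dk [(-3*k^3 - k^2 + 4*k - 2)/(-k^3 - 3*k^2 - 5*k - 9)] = 2*(4*k^4 + 19*k^3 + 46*k^2 + 3*k - 23)/(k^6 + 6*k^5 + 19*k^4 + 48*k^3 + 79*k^2 + 90*k + 81)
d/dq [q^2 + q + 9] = 2*q + 1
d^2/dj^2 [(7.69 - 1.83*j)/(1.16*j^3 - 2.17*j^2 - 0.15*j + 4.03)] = (-14.774688*j^5 + 151.810824*j^4 - 327.587702*j^3 + 311.898894*j^2 - 296.6979*j + 132.633218)/(1.560896*j^9 - 8.759856*j^8 + 15.781452*j^7 + 8.315471*j^6 - 62.906601*j^5 + 52.576806*j^4 + 64.385547*j^3 - 105.456234*j^2 - 7.308405*j + 65.450827)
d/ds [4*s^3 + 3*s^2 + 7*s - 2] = 12*s^2 + 6*s + 7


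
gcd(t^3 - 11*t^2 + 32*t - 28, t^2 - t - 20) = 1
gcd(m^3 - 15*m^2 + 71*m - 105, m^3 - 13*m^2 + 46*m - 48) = m - 3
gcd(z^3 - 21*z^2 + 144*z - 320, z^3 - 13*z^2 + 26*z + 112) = z - 8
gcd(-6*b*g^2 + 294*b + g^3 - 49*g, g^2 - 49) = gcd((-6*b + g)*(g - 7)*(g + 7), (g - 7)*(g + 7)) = g^2 - 49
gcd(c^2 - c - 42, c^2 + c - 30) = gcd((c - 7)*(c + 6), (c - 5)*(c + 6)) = c + 6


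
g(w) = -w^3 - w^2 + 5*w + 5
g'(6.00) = -115.00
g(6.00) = -217.00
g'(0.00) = 5.00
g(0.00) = 5.00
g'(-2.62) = -10.35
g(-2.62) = 3.02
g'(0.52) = 3.15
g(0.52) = 7.19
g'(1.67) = -6.71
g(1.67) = 5.90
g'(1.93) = -10.03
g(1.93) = 3.74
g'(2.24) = -14.53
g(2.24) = -0.06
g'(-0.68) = 4.97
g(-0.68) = 1.45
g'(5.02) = -80.64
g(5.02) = -121.61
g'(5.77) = -106.42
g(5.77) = -191.54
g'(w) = -3*w^2 - 2*w + 5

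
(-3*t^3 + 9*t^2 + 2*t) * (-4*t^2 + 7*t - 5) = 12*t^5 - 57*t^4 + 70*t^3 - 31*t^2 - 10*t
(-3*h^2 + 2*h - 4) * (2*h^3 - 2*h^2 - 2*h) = -6*h^5 + 10*h^4 - 6*h^3 + 4*h^2 + 8*h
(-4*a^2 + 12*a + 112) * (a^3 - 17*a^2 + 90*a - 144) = -4*a^5 + 80*a^4 - 452*a^3 - 248*a^2 + 8352*a - 16128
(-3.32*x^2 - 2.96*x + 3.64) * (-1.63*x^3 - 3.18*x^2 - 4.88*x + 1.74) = 5.4116*x^5 + 15.3824*x^4 + 19.6812*x^3 - 2.9072*x^2 - 22.9136*x + 6.3336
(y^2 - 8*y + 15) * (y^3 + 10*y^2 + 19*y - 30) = y^5 + 2*y^4 - 46*y^3 - 32*y^2 + 525*y - 450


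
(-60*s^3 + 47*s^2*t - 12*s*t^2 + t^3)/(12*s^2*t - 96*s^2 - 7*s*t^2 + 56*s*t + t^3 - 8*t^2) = (-5*s + t)/(t - 8)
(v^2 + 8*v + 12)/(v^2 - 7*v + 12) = (v^2 + 8*v + 12)/(v^2 - 7*v + 12)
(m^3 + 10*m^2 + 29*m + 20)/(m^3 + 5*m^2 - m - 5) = (m + 4)/(m - 1)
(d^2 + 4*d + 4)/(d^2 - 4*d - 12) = (d + 2)/(d - 6)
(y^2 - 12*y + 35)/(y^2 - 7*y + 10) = (y - 7)/(y - 2)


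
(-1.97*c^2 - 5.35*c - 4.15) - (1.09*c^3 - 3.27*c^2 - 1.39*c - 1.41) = -1.09*c^3 + 1.3*c^2 - 3.96*c - 2.74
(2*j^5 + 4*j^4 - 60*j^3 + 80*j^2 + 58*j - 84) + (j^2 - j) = 2*j^5 + 4*j^4 - 60*j^3 + 81*j^2 + 57*j - 84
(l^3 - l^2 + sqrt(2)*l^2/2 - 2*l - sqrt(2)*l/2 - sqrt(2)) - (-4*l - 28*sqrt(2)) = l^3 - l^2 + sqrt(2)*l^2/2 - sqrt(2)*l/2 + 2*l + 27*sqrt(2)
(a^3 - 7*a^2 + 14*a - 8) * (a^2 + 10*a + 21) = a^5 + 3*a^4 - 35*a^3 - 15*a^2 + 214*a - 168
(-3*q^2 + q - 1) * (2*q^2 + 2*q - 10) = -6*q^4 - 4*q^3 + 30*q^2 - 12*q + 10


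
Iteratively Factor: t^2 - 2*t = (t - 2)*(t)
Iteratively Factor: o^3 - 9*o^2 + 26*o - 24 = (o - 4)*(o^2 - 5*o + 6) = (o - 4)*(o - 3)*(o - 2)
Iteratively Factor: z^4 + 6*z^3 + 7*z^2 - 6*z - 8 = (z + 4)*(z^3 + 2*z^2 - z - 2) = (z - 1)*(z + 4)*(z^2 + 3*z + 2) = (z - 1)*(z + 2)*(z + 4)*(z + 1)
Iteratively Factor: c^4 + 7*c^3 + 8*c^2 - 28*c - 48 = (c + 4)*(c^3 + 3*c^2 - 4*c - 12) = (c - 2)*(c + 4)*(c^2 + 5*c + 6) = (c - 2)*(c + 2)*(c + 4)*(c + 3)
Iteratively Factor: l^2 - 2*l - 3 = (l + 1)*(l - 3)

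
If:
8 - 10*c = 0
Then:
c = 4/5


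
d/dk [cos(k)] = -sin(k)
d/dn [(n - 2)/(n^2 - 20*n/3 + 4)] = 3*(-3*n^2 + 12*n - 28)/(9*n^4 - 120*n^3 + 472*n^2 - 480*n + 144)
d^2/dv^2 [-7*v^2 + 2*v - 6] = -14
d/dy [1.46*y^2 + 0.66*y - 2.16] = 2.92*y + 0.66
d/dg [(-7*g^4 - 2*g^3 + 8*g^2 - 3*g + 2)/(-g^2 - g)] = (14*g^5 + 23*g^4 + 4*g^3 - 11*g^2 + 4*g + 2)/(g^2*(g^2 + 2*g + 1))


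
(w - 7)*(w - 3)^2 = w^3 - 13*w^2 + 51*w - 63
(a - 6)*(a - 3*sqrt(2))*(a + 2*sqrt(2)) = a^3 - 6*a^2 - sqrt(2)*a^2 - 12*a + 6*sqrt(2)*a + 72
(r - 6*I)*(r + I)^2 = r^3 - 4*I*r^2 + 11*r + 6*I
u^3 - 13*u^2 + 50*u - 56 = (u - 7)*(u - 4)*(u - 2)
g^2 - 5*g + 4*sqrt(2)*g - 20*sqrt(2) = (g - 5)*(g + 4*sqrt(2))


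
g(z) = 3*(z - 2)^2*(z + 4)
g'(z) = 3*(z - 2)^2 + 3*(z + 4)*(2*z - 4) = 9*z^2 - 36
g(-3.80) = 20.18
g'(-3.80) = 93.96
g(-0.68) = 71.54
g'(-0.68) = -31.84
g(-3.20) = 64.90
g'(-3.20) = 56.16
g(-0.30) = 58.72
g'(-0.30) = -35.19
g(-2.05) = 95.95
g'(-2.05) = 1.82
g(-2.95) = 77.18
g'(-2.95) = 42.32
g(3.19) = 30.55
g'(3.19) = 55.58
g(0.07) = 45.48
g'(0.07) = -35.96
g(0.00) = 48.00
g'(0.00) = -36.00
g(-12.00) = -4704.00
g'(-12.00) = 1260.00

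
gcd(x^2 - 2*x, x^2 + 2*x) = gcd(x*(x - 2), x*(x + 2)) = x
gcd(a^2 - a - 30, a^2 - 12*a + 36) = a - 6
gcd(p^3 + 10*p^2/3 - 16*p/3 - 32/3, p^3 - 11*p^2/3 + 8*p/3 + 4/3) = p - 2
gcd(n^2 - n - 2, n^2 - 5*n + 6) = n - 2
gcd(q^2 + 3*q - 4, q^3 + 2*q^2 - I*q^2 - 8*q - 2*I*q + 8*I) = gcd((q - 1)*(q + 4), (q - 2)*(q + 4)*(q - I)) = q + 4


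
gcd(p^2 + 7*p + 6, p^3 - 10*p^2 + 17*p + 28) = p + 1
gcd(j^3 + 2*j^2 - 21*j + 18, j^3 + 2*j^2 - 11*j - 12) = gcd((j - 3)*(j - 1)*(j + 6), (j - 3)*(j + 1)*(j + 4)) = j - 3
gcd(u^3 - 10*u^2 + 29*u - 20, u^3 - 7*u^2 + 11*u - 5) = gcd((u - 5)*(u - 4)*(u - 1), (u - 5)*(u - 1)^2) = u^2 - 6*u + 5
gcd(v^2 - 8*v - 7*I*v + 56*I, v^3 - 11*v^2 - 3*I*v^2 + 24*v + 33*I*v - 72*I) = v - 8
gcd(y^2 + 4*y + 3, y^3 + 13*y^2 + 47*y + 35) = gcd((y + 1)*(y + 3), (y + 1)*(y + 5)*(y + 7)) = y + 1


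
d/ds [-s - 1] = -1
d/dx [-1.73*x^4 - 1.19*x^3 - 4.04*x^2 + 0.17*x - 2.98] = -6.92*x^3 - 3.57*x^2 - 8.08*x + 0.17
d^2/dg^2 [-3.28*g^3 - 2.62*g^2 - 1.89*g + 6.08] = -19.68*g - 5.24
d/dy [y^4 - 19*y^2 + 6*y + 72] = 4*y^3 - 38*y + 6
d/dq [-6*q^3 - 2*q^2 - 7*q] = -18*q^2 - 4*q - 7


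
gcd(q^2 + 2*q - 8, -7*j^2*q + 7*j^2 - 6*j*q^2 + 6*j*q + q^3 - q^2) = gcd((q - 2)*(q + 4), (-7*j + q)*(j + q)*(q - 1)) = 1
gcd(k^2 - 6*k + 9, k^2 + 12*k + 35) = 1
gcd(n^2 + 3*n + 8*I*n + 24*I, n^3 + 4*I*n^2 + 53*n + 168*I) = n + 8*I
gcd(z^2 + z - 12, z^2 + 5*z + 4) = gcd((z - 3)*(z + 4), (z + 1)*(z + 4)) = z + 4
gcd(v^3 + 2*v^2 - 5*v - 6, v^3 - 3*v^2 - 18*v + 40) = v - 2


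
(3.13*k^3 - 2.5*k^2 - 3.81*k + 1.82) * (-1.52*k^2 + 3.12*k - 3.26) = -4.7576*k^5 + 13.5656*k^4 - 12.2126*k^3 - 6.5036*k^2 + 18.099*k - 5.9332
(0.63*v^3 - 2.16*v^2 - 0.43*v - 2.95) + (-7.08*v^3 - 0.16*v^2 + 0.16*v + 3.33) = -6.45*v^3 - 2.32*v^2 - 0.27*v + 0.38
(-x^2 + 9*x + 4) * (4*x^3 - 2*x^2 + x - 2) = -4*x^5 + 38*x^4 - 3*x^3 + 3*x^2 - 14*x - 8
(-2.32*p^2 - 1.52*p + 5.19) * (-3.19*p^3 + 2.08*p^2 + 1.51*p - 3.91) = 7.4008*p^5 + 0.0232000000000001*p^4 - 23.2209*p^3 + 17.5712*p^2 + 13.7801*p - 20.2929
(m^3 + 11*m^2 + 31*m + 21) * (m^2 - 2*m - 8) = m^5 + 9*m^4 + m^3 - 129*m^2 - 290*m - 168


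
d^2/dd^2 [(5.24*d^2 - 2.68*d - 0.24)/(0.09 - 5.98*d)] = 19.964856/(213.847192*d^3 - 9.655308*d^2 + 0.145314*d - 0.000729)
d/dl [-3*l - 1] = -3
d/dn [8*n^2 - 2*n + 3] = 16*n - 2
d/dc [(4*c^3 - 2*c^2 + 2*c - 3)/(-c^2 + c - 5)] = (-4*c^4 + 8*c^3 - 60*c^2 + 14*c - 7)/(c^4 - 2*c^3 + 11*c^2 - 10*c + 25)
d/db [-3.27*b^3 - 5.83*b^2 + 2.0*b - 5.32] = -9.81*b^2 - 11.66*b + 2.0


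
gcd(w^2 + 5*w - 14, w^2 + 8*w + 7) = w + 7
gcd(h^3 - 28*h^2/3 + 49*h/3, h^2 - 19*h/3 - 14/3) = h - 7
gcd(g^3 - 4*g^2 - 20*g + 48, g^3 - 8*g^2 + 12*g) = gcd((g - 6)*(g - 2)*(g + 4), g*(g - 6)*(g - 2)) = g^2 - 8*g + 12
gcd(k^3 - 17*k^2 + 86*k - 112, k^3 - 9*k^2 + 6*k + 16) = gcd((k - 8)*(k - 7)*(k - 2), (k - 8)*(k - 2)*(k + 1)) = k^2 - 10*k + 16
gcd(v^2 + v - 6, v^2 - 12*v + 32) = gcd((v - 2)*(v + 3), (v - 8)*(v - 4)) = 1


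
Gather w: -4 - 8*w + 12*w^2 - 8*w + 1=12*w^2 - 16*w - 3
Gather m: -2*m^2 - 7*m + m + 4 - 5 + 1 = -2*m^2 - 6*m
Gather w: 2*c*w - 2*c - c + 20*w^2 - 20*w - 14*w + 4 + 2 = -3*c + 20*w^2 + w*(2*c - 34) + 6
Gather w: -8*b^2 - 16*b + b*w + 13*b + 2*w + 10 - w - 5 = -8*b^2 - 3*b + w*(b + 1) + 5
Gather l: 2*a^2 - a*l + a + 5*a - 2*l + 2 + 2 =2*a^2 + 6*a + l*(-a - 2) + 4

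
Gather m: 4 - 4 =0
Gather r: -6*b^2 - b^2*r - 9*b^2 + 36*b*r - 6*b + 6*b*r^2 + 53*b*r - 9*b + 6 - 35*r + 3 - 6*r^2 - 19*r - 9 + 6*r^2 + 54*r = -15*b^2 + 6*b*r^2 - 15*b + r*(-b^2 + 89*b)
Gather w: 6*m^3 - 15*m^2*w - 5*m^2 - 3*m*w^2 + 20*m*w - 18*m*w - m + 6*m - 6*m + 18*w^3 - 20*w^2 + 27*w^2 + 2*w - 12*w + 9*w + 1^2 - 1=6*m^3 - 5*m^2 - m + 18*w^3 + w^2*(7 - 3*m) + w*(-15*m^2 + 2*m - 1)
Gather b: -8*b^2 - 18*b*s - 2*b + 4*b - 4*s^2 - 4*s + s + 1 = -8*b^2 + b*(2 - 18*s) - 4*s^2 - 3*s + 1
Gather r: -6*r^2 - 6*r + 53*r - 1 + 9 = -6*r^2 + 47*r + 8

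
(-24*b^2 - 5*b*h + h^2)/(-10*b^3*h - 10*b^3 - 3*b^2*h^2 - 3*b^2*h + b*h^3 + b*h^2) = (24*b^2 + 5*b*h - h^2)/(b*(10*b^2*h + 10*b^2 + 3*b*h^2 + 3*b*h - h^3 - h^2))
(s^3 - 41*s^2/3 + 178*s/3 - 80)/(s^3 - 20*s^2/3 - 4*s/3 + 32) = (s - 5)/(s + 2)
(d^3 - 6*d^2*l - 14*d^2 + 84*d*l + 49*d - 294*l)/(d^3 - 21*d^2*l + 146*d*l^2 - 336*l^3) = (d^2 - 14*d + 49)/(d^2 - 15*d*l + 56*l^2)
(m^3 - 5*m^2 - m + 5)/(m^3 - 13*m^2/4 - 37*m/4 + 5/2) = 4*(m^2 - 1)/(4*m^2 + 7*m - 2)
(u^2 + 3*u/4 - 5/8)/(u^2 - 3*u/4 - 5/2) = (u - 1/2)/(u - 2)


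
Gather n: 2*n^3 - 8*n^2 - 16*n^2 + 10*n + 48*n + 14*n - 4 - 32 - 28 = 2*n^3 - 24*n^2 + 72*n - 64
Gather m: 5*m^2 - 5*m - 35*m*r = 5*m^2 + m*(-35*r - 5)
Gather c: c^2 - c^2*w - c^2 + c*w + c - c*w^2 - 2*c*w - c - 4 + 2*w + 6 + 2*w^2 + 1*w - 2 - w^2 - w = -c^2*w + c*(-w^2 - w) + w^2 + 2*w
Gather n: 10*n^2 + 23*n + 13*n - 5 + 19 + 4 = 10*n^2 + 36*n + 18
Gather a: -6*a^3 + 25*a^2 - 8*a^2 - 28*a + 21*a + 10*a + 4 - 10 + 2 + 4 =-6*a^3 + 17*a^2 + 3*a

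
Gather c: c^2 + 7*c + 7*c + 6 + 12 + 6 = c^2 + 14*c + 24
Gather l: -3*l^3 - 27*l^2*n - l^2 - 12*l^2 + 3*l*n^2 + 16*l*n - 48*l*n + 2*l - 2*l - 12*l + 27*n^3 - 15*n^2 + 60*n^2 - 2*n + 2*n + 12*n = -3*l^3 + l^2*(-27*n - 13) + l*(3*n^2 - 32*n - 12) + 27*n^3 + 45*n^2 + 12*n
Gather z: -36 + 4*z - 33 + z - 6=5*z - 75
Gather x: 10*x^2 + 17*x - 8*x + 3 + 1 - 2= 10*x^2 + 9*x + 2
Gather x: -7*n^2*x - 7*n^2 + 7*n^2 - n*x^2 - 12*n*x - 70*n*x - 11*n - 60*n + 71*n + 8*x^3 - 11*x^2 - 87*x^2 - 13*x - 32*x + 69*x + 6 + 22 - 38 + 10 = 8*x^3 + x^2*(-n - 98) + x*(-7*n^2 - 82*n + 24)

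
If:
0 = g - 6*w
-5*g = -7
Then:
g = 7/5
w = 7/30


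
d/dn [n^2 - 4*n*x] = 2*n - 4*x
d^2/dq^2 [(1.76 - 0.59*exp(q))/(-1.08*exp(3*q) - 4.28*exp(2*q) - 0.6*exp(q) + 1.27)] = (2.752704*exp(6*q) - 10.294128*exp(5*q) - 80.211088*exp(4*q) - 122.237444*exp(3*q) - 16.04316*exp(2*q) - 38.450644*exp(q) - 0.389509)*exp(q)/(1.259712*exp(9*q) + 14.976576*exp(8*q) + 61.451136*exp(7*q) + 90.599408*exp(6*q) - 1.083168*exp(5*q) - 70.108464*exp(4*q) - 14.126364*exp(3*q) + 19.338036*exp(2*q) + 2.90322*exp(q) - 2.048383)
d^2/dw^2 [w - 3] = 0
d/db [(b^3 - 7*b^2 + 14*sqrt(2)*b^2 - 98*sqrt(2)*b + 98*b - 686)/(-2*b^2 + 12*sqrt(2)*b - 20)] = (-b^4 + 12*sqrt(2)*b^3 - 140*sqrt(2)*b^2 + 236*b^2 - 1232*b - 280*sqrt(2)*b - 980 + 5096*sqrt(2))/(2*(b^4 - 12*sqrt(2)*b^3 + 92*b^2 - 120*sqrt(2)*b + 100))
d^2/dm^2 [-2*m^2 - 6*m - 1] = -4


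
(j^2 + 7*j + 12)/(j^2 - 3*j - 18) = (j + 4)/(j - 6)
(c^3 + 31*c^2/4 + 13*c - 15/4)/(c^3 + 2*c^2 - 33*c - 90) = (c - 1/4)/(c - 6)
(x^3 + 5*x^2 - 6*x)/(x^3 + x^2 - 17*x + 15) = x*(x + 6)/(x^2 + 2*x - 15)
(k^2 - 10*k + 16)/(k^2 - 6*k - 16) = (k - 2)/(k + 2)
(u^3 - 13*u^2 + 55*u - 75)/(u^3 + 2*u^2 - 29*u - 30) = (u^2 - 8*u + 15)/(u^2 + 7*u + 6)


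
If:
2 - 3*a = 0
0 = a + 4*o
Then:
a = 2/3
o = -1/6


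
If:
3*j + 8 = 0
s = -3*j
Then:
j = -8/3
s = 8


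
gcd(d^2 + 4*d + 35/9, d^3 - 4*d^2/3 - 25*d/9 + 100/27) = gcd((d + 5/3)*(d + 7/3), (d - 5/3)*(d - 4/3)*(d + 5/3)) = d + 5/3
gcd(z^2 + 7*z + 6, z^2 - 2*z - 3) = z + 1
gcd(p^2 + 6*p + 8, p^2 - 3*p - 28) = p + 4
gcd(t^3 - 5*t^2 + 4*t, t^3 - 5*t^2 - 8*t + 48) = t - 4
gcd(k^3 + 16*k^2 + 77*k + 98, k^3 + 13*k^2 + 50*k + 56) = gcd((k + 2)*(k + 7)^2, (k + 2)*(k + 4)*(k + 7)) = k^2 + 9*k + 14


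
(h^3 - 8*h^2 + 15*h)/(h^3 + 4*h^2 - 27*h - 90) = h*(h - 3)/(h^2 + 9*h + 18)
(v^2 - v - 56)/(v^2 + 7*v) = (v - 8)/v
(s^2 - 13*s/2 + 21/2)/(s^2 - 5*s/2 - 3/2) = (2*s - 7)/(2*s + 1)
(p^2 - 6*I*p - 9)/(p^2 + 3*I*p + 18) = (p - 3*I)/(p + 6*I)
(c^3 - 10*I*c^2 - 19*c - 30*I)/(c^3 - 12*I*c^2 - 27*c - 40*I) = (c - 6*I)/(c - 8*I)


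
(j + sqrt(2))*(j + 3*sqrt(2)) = j^2 + 4*sqrt(2)*j + 6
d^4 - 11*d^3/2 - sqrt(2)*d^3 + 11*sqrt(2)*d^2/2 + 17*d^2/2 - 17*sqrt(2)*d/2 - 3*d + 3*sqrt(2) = (d - 3)*(d - 2)*(d - 1/2)*(d - sqrt(2))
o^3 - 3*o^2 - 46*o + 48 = (o - 8)*(o - 1)*(o + 6)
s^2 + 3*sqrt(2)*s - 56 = (s - 4*sqrt(2))*(s + 7*sqrt(2))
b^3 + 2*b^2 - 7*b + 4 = (b - 1)^2*(b + 4)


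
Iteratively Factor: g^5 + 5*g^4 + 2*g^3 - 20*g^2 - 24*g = (g - 2)*(g^4 + 7*g^3 + 16*g^2 + 12*g) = (g - 2)*(g + 2)*(g^3 + 5*g^2 + 6*g) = (g - 2)*(g + 2)^2*(g^2 + 3*g) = (g - 2)*(g + 2)^2*(g + 3)*(g)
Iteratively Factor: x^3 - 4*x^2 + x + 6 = (x - 3)*(x^2 - x - 2) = (x - 3)*(x - 2)*(x + 1)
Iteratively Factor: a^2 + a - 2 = (a + 2)*(a - 1)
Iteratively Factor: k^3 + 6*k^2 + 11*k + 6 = (k + 1)*(k^2 + 5*k + 6) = (k + 1)*(k + 2)*(k + 3)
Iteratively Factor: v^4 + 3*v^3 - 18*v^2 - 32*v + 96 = (v - 2)*(v^3 + 5*v^2 - 8*v - 48) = (v - 3)*(v - 2)*(v^2 + 8*v + 16) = (v - 3)*(v - 2)*(v + 4)*(v + 4)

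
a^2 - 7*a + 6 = (a - 6)*(a - 1)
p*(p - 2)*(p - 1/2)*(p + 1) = p^4 - 3*p^3/2 - 3*p^2/2 + p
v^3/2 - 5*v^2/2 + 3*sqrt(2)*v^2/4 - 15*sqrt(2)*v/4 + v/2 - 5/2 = (v/2 + sqrt(2)/2)*(v - 5)*(v + sqrt(2)/2)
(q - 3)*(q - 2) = q^2 - 5*q + 6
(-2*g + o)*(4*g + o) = -8*g^2 + 2*g*o + o^2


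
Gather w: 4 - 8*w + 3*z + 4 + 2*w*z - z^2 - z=w*(2*z - 8) - z^2 + 2*z + 8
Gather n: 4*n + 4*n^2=4*n^2 + 4*n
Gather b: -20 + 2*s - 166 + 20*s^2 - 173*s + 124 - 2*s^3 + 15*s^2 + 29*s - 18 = -2*s^3 + 35*s^2 - 142*s - 80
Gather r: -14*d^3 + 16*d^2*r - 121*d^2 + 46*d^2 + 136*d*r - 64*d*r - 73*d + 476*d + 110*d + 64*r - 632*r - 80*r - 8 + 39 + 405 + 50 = -14*d^3 - 75*d^2 + 513*d + r*(16*d^2 + 72*d - 648) + 486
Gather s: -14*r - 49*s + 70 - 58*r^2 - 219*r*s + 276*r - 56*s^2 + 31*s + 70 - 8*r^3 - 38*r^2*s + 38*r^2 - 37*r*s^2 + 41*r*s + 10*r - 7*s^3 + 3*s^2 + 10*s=-8*r^3 - 20*r^2 + 272*r - 7*s^3 + s^2*(-37*r - 53) + s*(-38*r^2 - 178*r - 8) + 140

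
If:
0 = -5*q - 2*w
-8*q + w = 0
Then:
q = 0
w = 0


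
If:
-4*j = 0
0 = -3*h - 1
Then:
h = -1/3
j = 0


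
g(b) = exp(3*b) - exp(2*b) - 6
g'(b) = 3*exp(3*b) - 2*exp(2*b)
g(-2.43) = -6.01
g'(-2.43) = -0.01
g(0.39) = -4.96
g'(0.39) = 5.30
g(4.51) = 743357.63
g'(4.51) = 2238357.66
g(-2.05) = -6.01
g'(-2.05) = -0.03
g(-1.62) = -6.03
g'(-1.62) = -0.06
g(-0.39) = -6.15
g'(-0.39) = 0.01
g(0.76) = -0.80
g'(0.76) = 20.19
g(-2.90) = -6.00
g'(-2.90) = -0.01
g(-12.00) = -6.00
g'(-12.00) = 0.00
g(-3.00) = -6.00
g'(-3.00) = 0.00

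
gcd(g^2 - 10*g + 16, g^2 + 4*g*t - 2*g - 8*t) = g - 2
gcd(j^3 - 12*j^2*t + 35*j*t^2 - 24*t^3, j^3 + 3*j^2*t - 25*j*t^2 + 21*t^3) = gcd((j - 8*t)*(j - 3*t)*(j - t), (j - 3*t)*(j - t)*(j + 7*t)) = j^2 - 4*j*t + 3*t^2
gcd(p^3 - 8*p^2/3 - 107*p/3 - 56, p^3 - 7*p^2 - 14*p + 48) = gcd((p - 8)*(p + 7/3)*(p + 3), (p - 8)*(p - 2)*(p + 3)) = p^2 - 5*p - 24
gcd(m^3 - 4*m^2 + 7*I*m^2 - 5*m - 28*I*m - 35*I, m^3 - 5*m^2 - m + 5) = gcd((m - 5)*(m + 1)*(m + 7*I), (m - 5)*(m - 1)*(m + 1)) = m^2 - 4*m - 5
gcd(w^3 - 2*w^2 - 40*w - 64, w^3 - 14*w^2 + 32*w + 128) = w^2 - 6*w - 16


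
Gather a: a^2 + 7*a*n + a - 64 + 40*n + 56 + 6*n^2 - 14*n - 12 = a^2 + a*(7*n + 1) + 6*n^2 + 26*n - 20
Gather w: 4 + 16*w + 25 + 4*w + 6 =20*w + 35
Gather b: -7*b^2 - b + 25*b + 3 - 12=-7*b^2 + 24*b - 9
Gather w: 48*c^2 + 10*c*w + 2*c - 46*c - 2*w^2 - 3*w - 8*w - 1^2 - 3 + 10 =48*c^2 - 44*c - 2*w^2 + w*(10*c - 11) + 6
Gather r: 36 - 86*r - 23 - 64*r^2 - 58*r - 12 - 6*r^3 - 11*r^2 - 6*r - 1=-6*r^3 - 75*r^2 - 150*r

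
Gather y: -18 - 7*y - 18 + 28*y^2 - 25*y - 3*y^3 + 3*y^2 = -3*y^3 + 31*y^2 - 32*y - 36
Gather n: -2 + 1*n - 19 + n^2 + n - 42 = n^2 + 2*n - 63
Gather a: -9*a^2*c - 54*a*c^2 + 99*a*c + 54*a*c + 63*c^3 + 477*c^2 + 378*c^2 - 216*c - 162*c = -9*a^2*c + a*(-54*c^2 + 153*c) + 63*c^3 + 855*c^2 - 378*c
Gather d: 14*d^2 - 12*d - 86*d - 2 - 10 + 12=14*d^2 - 98*d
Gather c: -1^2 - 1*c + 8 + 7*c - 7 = 6*c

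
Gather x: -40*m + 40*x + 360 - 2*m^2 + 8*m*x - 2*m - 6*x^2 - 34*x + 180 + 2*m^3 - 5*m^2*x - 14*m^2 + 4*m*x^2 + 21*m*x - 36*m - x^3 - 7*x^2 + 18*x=2*m^3 - 16*m^2 - 78*m - x^3 + x^2*(4*m - 13) + x*(-5*m^2 + 29*m + 24) + 540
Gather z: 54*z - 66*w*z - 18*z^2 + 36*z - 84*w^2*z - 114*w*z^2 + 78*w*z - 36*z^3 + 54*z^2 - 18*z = -36*z^3 + z^2*(36 - 114*w) + z*(-84*w^2 + 12*w + 72)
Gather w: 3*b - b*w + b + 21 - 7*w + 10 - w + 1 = 4*b + w*(-b - 8) + 32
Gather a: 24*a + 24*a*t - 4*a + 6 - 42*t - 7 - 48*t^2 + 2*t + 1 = a*(24*t + 20) - 48*t^2 - 40*t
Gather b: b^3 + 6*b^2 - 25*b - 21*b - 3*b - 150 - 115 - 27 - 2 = b^3 + 6*b^2 - 49*b - 294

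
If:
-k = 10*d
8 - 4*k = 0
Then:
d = -1/5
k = 2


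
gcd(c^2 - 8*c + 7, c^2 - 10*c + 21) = c - 7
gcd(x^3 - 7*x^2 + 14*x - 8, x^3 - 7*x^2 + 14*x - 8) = x^3 - 7*x^2 + 14*x - 8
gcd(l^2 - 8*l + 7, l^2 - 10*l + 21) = l - 7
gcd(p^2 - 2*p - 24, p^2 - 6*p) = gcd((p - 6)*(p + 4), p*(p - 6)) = p - 6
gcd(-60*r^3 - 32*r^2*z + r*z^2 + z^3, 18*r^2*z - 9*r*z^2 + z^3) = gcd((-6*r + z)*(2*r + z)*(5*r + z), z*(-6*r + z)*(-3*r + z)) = -6*r + z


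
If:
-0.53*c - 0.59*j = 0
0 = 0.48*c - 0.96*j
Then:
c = 0.00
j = 0.00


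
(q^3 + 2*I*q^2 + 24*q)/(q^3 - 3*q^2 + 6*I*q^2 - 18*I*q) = (q - 4*I)/(q - 3)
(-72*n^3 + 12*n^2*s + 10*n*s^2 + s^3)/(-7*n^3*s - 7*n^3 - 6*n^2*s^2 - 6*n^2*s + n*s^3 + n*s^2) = (72*n^3 - 12*n^2*s - 10*n*s^2 - s^3)/(n*(7*n^2*s + 7*n^2 + 6*n*s^2 + 6*n*s - s^3 - s^2))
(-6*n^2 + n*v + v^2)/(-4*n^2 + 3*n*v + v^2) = (-6*n^2 + n*v + v^2)/(-4*n^2 + 3*n*v + v^2)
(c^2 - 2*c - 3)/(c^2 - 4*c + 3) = (c + 1)/(c - 1)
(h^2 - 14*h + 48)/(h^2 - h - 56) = (h - 6)/(h + 7)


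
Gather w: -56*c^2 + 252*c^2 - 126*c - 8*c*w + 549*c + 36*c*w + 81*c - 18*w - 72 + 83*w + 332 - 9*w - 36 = 196*c^2 + 504*c + w*(28*c + 56) + 224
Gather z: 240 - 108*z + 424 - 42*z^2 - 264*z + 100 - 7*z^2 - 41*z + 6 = -49*z^2 - 413*z + 770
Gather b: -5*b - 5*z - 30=-5*b - 5*z - 30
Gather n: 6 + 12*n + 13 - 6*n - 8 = 6*n + 11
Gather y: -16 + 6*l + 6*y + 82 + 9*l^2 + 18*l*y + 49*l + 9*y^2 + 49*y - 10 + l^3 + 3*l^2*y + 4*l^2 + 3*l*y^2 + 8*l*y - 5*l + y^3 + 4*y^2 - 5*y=l^3 + 13*l^2 + 50*l + y^3 + y^2*(3*l + 13) + y*(3*l^2 + 26*l + 50) + 56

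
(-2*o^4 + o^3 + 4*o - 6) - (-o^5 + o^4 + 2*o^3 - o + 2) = o^5 - 3*o^4 - o^3 + 5*o - 8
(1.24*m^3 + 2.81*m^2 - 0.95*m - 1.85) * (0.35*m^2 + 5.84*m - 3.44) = 0.434*m^5 + 8.2251*m^4 + 11.8123*m^3 - 15.8619*m^2 - 7.536*m + 6.364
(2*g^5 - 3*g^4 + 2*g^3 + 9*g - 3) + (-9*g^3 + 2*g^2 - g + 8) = 2*g^5 - 3*g^4 - 7*g^3 + 2*g^2 + 8*g + 5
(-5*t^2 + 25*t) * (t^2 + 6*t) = -5*t^4 - 5*t^3 + 150*t^2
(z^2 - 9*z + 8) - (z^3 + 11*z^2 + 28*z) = -z^3 - 10*z^2 - 37*z + 8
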